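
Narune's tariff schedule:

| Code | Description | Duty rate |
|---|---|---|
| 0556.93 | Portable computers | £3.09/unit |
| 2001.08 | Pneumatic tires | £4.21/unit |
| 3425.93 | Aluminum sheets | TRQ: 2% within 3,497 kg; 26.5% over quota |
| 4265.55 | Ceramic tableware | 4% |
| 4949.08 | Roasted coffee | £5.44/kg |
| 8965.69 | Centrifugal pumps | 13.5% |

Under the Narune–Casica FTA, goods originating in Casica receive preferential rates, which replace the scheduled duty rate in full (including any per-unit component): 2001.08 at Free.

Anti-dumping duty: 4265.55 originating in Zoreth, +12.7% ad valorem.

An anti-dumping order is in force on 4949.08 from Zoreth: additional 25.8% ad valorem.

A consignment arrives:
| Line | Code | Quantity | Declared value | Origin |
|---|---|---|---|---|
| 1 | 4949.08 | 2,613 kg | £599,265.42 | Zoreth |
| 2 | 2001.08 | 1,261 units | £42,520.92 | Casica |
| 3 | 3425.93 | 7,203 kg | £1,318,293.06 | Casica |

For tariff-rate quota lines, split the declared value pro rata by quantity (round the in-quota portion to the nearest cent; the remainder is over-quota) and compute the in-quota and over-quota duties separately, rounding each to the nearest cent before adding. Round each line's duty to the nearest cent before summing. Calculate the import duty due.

£361,367.73

Line 1 (4949.08, Zoreth, 2,613 kg, £599,265.42):
Base rate for 4949.08 is £5.44/kg.
Additional duty on 4949.08 from Zoreth: +25.8% ad valorem. Applied ad valorem rate = 25.8%.
Duty = £599,265.42 × 25.8% + 2,613 × £5.44 = £168,825.20.
Line 2 (2001.08, Casica, 1,261 units, £42,520.92):
Base rate for 2001.08 is £4.21/unit.
Origin Casica qualifies under the Narune–Casica agreement and 2001.08 is covered: preferential rate Free applies instead.
Duty = £42,520.92 × 0% = £0.00.
Line 3 (3425.93, Casica, 7,203 kg, £1,318,293.06):
Code 3425.93 is under a tariff-rate quota (threshold 3,497 kg). In-quota: 3,497 kg at 2%; over-quota: 3,706 kg at 26.5%.
Pro-rata value split: in-quota = £1,318,293.06 × 3,497/7,203 = £640,020.94; over-quota = £1,318,293.06 − £640,020.94 = £678,272.12.
In-quota duty = £640,020.94 × 2% = £12,800.42. Over-quota duty = £678,272.12 × 26.5% = £179,742.11.
Line duty = £12,800.42 + £179,742.11 = £192,542.53.
Total = £168,825.20 + £0.00 + £192,542.53 = £361,367.73.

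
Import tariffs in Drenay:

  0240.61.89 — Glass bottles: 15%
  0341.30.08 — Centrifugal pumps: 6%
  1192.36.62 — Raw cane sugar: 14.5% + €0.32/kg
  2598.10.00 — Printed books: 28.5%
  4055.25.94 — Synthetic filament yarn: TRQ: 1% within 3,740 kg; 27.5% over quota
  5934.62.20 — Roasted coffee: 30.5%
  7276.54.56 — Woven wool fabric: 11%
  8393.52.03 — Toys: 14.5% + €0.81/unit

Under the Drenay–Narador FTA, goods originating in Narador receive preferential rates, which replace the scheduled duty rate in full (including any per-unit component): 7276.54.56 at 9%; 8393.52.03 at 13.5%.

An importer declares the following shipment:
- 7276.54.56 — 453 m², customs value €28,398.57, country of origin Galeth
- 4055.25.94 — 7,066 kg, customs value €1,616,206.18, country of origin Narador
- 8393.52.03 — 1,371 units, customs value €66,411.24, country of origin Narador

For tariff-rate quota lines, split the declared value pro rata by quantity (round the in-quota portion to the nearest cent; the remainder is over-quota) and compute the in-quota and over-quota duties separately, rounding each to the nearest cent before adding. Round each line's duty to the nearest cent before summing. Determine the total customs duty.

Line 1 (7276.54.56, Galeth, 453 m², €28,398.57):
Base rate for 7276.54.56 is 11%.
7276.54.56 has an FTA preferential rate, but origin Galeth is not Narador; base rate stands.
Duty = €28,398.57 × 11% = €3,123.84.
Line 2 (4055.25.94, Narador, 7,066 kg, €1,616,206.18):
Code 4055.25.94 is under a tariff-rate quota (threshold 3,740 kg). In-quota: 3,740 kg at 1%; over-quota: 3,326 kg at 27.5%.
Pro-rata value split: in-quota = €1,616,206.18 × 3,740/7,066 = €855,450.20; over-quota = €1,616,206.18 − €855,450.20 = €760,755.98.
In-quota duty = €855,450.20 × 1% = €8,554.50. Over-quota duty = €760,755.98 × 27.5% = €209,207.89.
Line duty = €8,554.50 + €209,207.89 = €217,762.39.
Line 3 (8393.52.03, Narador, 1,371 units, €66,411.24):
Base rate for 8393.52.03 is 14.5% + €0.81/unit.
Origin Narador qualifies under the Drenay–Narador agreement and 8393.52.03 is covered: preferential rate 13.5% applies instead.
Duty = €66,411.24 × 13.5% = €8,965.52.
Total = €3,123.84 + €217,762.39 + €8,965.52 = €229,851.75.

€229,851.75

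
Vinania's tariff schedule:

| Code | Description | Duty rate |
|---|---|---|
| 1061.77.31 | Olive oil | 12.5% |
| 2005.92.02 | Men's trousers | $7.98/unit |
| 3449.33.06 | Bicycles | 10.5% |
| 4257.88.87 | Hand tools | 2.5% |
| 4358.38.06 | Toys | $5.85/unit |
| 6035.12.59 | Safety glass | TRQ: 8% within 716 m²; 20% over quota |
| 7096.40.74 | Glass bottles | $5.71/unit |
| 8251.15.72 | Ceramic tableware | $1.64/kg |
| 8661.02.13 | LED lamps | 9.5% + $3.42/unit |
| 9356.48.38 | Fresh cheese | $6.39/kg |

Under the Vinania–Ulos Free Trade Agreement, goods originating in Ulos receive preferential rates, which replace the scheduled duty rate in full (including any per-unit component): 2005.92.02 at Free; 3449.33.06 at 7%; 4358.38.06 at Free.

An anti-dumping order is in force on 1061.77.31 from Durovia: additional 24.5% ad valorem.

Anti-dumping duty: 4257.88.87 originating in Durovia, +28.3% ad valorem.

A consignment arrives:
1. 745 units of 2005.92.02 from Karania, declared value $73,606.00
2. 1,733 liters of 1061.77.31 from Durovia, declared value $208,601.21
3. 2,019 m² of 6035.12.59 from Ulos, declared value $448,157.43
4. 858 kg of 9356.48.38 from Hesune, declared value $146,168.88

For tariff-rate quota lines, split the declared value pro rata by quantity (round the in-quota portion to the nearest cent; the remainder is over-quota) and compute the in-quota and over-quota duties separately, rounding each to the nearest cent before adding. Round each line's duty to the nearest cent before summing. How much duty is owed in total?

Line 1 (2005.92.02, Karania, 745 units, $73,606.00):
Base rate for 2005.92.02 is $7.98/unit.
2005.92.02 has an FTA preferential rate, but origin Karania is not Ulos; base rate stands.
Duty = 745 × $7.98 = $5,945.10.
Line 2 (1061.77.31, Durovia, 1,733 liters, $208,601.21):
Base rate for 1061.77.31 is 12.5%.
Additional duty on 1061.77.31 from Durovia: +24.5%. Applied ad valorem rate: 12.5% + 24.5% = 37%.
Duty = $208,601.21 × 37% = $77,182.45.
Line 3 (6035.12.59, Ulos, 2,019 m², $448,157.43):
Code 6035.12.59 is under a tariff-rate quota (threshold 716 m²). In-quota: 716 m² at 8%; over-quota: 1,303 m² at 20%.
Pro-rata value split: in-quota = $448,157.43 × 716/2,019 = $158,930.52; over-quota = $448,157.43 − $158,930.52 = $289,226.91.
In-quota duty = $158,930.52 × 8% = $12,714.44. Over-quota duty = $289,226.91 × 20% = $57,845.38.
Line duty = $12,714.44 + $57,845.38 = $70,559.82.
Line 4 (9356.48.38, Hesune, 858 kg, $146,168.88):
Base rate for 9356.48.38 is $6.39/kg.
Duty = 858 × $6.39 = $5,482.62.
Total = $5,945.10 + $77,182.45 + $70,559.82 + $5,482.62 = $159,169.99.

$159,169.99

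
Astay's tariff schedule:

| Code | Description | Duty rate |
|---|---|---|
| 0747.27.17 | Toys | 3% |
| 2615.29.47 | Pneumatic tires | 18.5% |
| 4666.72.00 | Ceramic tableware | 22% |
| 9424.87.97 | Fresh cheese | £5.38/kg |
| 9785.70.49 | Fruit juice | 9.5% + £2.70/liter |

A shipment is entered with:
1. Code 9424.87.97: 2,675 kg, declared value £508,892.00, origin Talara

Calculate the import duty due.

£14,391.50

Line 1 (9424.87.97, Talara, 2,675 kg, £508,892.00):
Base rate for 9424.87.97 is £5.38/kg.
Duty = 2,675 × £5.38 = £14,391.50.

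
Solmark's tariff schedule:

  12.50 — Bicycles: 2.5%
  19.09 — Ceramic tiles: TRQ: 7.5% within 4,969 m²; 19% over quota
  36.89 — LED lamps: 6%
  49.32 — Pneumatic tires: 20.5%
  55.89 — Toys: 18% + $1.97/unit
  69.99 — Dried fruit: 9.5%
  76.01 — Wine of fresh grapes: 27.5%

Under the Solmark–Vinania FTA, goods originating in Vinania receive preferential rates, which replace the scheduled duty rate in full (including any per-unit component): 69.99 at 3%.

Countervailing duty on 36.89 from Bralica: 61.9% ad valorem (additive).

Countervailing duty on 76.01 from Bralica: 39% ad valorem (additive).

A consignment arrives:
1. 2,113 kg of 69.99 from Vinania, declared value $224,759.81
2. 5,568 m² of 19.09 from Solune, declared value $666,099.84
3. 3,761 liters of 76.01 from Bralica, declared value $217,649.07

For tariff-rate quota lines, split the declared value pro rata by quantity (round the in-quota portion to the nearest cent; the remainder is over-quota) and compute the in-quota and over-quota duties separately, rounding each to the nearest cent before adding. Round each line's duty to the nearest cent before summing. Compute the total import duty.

$209,677.62

Line 1 (69.99, Vinania, 2,113 kg, $224,759.81):
Base rate for 69.99 is 9.5%.
Origin Vinania qualifies under the Solmark–Vinania agreement and 69.99 is covered: preferential rate 3% applies instead.
Duty = $224,759.81 × 3% = $6,742.79.
Line 2 (19.09, Solune, 5,568 m², $666,099.84):
Code 19.09 is under a tariff-rate quota (threshold 4,969 m²). In-quota: 4,969 m² at 7.5%; over-quota: 599 m² at 19%.
Pro-rata value split: in-quota = $666,099.84 × 4,969/5,568 = $594,441.47; over-quota = $666,099.84 − $594,441.47 = $71,658.37.
In-quota duty = $594,441.47 × 7.5% = $44,583.11. Over-quota duty = $71,658.37 × 19% = $13,615.09.
Line duty = $44,583.11 + $13,615.09 = $58,198.20.
Line 3 (76.01, Bralica, 3,761 liters, $217,649.07):
Base rate for 76.01 is 27.5%.
Additional duty on 76.01 from Bralica: +39%. Applied ad valorem rate: 27.5% + 39% = 66.5%.
Duty = $217,649.07 × 66.5% = $144,736.63.
Total = $6,742.79 + $58,198.20 + $144,736.63 = $209,677.62.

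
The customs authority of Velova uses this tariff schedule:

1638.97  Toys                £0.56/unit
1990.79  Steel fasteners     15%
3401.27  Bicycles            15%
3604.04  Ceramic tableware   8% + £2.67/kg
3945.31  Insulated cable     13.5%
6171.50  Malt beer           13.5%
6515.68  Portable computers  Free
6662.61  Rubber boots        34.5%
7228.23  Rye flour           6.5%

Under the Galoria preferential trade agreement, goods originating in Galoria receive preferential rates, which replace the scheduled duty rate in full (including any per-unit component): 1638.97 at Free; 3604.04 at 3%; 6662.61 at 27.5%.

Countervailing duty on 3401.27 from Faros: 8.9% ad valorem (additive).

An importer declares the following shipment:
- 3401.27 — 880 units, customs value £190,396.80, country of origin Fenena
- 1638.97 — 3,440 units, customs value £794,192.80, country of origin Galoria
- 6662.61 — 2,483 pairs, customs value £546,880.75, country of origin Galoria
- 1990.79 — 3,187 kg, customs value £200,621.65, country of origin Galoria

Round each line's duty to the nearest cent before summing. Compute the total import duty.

£209,044.98

Line 1 (3401.27, Fenena, 880 units, £190,396.80):
Base rate for 3401.27 is 15%.
The additional-duty order on 3401.27 targets Faros, not Fenena; it does not apply.
Duty = £190,396.80 × 15% = £28,559.52.
Line 2 (1638.97, Galoria, 3,440 units, £794,192.80):
Base rate for 1638.97 is £0.56/unit.
Origin Galoria qualifies under the Velova–Galoria agreement and 1638.97 is covered: preferential rate Free applies instead.
Duty = £794,192.80 × 0% = £0.00.
Line 3 (6662.61, Galoria, 2,483 pairs, £546,880.75):
Base rate for 6662.61 is 34.5%.
Origin Galoria qualifies under the Velova–Galoria agreement and 6662.61 is covered: preferential rate 27.5% applies instead.
Duty = £546,880.75 × 27.5% = £150,392.21.
Line 4 (1990.79, Galoria, 3,187 kg, £200,621.65):
Base rate for 1990.79 is 15%.
Origin Galoria is the FTA partner but 1990.79 is not on the preference list; base rate stands.
Duty = £200,621.65 × 15% = £30,093.25.
Total = £28,559.52 + £0.00 + £150,392.21 + £30,093.25 = £209,044.98.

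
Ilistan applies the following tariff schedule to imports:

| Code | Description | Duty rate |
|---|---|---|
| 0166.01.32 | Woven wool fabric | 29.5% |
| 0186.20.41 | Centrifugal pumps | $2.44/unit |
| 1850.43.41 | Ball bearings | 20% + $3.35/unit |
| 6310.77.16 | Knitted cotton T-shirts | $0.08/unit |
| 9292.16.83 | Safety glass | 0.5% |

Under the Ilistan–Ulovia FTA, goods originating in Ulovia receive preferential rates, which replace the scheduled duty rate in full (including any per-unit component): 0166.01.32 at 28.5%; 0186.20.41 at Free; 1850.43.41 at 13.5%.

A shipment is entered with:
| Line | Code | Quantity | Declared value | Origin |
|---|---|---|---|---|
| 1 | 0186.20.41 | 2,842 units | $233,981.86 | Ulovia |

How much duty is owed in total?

$0.00

Line 1 (0186.20.41, Ulovia, 2,842 units, $233,981.86):
Base rate for 0186.20.41 is $2.44/unit.
Origin Ulovia qualifies under the Ilistan–Ulovia agreement and 0186.20.41 is covered: preferential rate Free applies instead.
Duty = $233,981.86 × 0% = $0.00.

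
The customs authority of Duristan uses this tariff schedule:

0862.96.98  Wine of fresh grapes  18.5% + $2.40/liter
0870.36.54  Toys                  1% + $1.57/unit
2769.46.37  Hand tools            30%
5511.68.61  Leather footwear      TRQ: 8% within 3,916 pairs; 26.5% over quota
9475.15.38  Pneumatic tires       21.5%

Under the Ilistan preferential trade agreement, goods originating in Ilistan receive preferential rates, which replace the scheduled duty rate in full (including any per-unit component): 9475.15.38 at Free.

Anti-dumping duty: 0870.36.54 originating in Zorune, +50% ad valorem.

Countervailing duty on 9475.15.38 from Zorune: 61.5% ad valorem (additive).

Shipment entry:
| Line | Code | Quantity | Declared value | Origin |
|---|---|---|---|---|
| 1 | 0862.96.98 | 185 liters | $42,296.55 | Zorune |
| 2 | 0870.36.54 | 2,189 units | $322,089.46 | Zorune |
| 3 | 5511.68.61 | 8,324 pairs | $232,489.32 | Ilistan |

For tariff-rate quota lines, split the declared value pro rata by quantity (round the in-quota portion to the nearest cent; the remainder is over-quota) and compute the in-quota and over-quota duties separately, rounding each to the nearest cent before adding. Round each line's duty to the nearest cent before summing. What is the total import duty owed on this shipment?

Line 1 (0862.96.98, Zorune, 185 liters, $42,296.55):
Base rate for 0862.96.98 is 18.5% + $2.40/liter.
Duty = $42,296.55 × 18.5% + 185 × $2.40 = $8,268.86.
Line 2 (0870.36.54, Zorune, 2,189 units, $322,089.46):
Base rate for 0870.36.54 is 1% + $1.57/unit.
Additional duty on 0870.36.54 from Zorune: +50%. Applied ad valorem rate: 1% + 50% = 51%.
Duty = $322,089.46 × 51% + 2,189 × $1.57 = $167,702.35.
Line 3 (5511.68.61, Ilistan, 8,324 pairs, $232,489.32):
Code 5511.68.61 is under a tariff-rate quota (threshold 3,916 pairs). In-quota: 3,916 pairs at 8%; over-quota: 4,408 pairs at 26.5%.
Pro-rata value split: in-quota = $232,489.32 × 3,916/8,324 = $109,373.88; over-quota = $232,489.32 − $109,373.88 = $123,115.44.
In-quota duty = $109,373.88 × 8% = $8,749.91. Over-quota duty = $123,115.44 × 26.5% = $32,625.59.
Line duty = $8,749.91 + $32,625.59 = $41,375.50.
Total = $8,268.86 + $167,702.35 + $41,375.50 = $217,346.71.

$217,346.71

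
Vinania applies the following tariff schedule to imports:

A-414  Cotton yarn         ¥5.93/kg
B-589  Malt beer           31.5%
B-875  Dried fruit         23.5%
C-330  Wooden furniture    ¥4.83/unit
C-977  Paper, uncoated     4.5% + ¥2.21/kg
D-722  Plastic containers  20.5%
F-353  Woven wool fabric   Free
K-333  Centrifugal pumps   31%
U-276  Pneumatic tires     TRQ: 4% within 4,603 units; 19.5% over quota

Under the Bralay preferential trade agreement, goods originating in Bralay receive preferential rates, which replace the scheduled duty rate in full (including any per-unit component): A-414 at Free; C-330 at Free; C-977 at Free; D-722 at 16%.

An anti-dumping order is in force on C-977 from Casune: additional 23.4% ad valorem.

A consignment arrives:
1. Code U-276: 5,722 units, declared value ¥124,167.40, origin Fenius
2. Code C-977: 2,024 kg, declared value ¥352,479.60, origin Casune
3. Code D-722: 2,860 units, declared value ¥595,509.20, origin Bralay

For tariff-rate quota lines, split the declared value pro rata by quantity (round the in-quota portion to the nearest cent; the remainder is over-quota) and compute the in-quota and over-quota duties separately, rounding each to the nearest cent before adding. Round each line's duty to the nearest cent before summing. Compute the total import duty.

¥206,826.77

Line 1 (U-276, Fenius, 5,722 units, ¥124,167.40):
Code U-276 is under a tariff-rate quota (threshold 4,603 units). In-quota: 4,603 units at 4%; over-quota: 1,119 units at 19.5%.
Pro-rata value split: in-quota = ¥124,167.40 × 4,603/5,722 = ¥99,885.10; over-quota = ¥124,167.40 − ¥99,885.10 = ¥24,282.30.
In-quota duty = ¥99,885.10 × 4% = ¥3,995.40. Over-quota duty = ¥24,282.30 × 19.5% = ¥4,735.05.
Line duty = ¥3,995.40 + ¥4,735.05 = ¥8,730.45.
Line 2 (C-977, Casune, 2,024 kg, ¥352,479.60):
Base rate for C-977 is 4.5% + ¥2.21/kg.
C-977 has an FTA preferential rate, but origin Casune is not Bralay; base rate stands.
Additional duty on C-977 from Casune: +23.4%. Applied ad valorem rate: 4.5% + 23.4% = 27.9%.
Duty = ¥352,479.60 × 27.9% + 2,024 × ¥2.21 = ¥102,814.85.
Line 3 (D-722, Bralay, 2,860 units, ¥595,509.20):
Base rate for D-722 is 20.5%.
Origin Bralay qualifies under the Vinania–Bralay agreement and D-722 is covered: preferential rate 16% applies instead.
Duty = ¥595,509.20 × 16% = ¥95,281.47.
Total = ¥8,730.45 + ¥102,814.85 + ¥95,281.47 = ¥206,826.77.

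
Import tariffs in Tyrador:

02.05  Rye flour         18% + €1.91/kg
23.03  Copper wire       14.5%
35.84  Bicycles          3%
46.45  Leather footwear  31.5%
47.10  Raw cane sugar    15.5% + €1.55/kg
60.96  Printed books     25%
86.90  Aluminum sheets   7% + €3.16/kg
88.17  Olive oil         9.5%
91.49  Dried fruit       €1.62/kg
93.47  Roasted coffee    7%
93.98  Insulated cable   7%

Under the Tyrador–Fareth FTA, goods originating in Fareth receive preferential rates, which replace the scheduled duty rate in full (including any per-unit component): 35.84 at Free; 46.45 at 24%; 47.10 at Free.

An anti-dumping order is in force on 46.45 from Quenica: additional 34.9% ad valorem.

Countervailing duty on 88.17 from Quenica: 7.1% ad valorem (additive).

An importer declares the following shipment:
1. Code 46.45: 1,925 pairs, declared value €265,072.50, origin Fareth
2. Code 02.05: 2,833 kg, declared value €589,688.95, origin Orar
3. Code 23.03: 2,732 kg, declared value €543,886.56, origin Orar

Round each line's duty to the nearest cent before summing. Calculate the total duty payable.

€254,035.99

Line 1 (46.45, Fareth, 1,925 pairs, €265,072.50):
Base rate for 46.45 is 31.5%.
Origin Fareth qualifies under the Tyrador–Fareth agreement and 46.45 is covered: preferential rate 24% applies instead.
The additional-duty order on 46.45 targets Quenica, not Fareth; it does not apply.
Duty = €265,072.50 × 24% = €63,617.40.
Line 2 (02.05, Orar, 2,833 kg, €589,688.95):
Base rate for 02.05 is 18% + €1.91/kg.
Duty = €589,688.95 × 18% + 2,833 × €1.91 = €111,555.04.
Line 3 (23.03, Orar, 2,732 kg, €543,886.56):
Base rate for 23.03 is 14.5%.
Duty = €543,886.56 × 14.5% = €78,863.55.
Total = €63,617.40 + €111,555.04 + €78,863.55 = €254,035.99.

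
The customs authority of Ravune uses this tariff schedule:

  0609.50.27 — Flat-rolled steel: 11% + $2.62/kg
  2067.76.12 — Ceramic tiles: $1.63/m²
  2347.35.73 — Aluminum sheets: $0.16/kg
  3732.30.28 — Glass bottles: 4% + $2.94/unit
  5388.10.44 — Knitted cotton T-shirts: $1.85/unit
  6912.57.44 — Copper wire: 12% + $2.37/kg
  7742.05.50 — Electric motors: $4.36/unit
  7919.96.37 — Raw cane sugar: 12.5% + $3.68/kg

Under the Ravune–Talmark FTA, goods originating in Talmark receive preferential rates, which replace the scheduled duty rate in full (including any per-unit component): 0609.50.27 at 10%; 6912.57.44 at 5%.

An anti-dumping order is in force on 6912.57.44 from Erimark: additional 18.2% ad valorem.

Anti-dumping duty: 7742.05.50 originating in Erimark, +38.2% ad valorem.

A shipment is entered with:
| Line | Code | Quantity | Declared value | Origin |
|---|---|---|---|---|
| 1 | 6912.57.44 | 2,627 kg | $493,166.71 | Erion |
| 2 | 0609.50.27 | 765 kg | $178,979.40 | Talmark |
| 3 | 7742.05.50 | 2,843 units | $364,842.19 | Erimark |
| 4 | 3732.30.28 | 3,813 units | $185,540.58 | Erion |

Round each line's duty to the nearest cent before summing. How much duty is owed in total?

Line 1 (6912.57.44, Erion, 2,627 kg, $493,166.71):
Base rate for 6912.57.44 is 12% + $2.37/kg.
6912.57.44 has an FTA preferential rate, but origin Erion is not Talmark; base rate stands.
The additional-duty order on 6912.57.44 targets Erimark, not Erion; it does not apply.
Duty = $493,166.71 × 12% + 2,627 × $2.37 = $65,406.00.
Line 2 (0609.50.27, Talmark, 765 kg, $178,979.40):
Base rate for 0609.50.27 is 11% + $2.62/kg.
Origin Talmark qualifies under the Ravune–Talmark agreement and 0609.50.27 is covered: preferential rate 10% applies instead.
Duty = $178,979.40 × 10% = $17,897.94.
Line 3 (7742.05.50, Erimark, 2,843 units, $364,842.19):
Base rate for 7742.05.50 is $4.36/unit.
Additional duty on 7742.05.50 from Erimark: +38.2% ad valorem. Applied ad valorem rate = 38.2%.
Duty = $364,842.19 × 38.2% + 2,843 × $4.36 = $151,765.20.
Line 4 (3732.30.28, Erion, 3,813 units, $185,540.58):
Base rate for 3732.30.28 is 4% + $2.94/unit.
Duty = $185,540.58 × 4% + 3,813 × $2.94 = $18,631.84.
Total = $65,406.00 + $17,897.94 + $151,765.20 + $18,631.84 = $253,700.98.

$253,700.98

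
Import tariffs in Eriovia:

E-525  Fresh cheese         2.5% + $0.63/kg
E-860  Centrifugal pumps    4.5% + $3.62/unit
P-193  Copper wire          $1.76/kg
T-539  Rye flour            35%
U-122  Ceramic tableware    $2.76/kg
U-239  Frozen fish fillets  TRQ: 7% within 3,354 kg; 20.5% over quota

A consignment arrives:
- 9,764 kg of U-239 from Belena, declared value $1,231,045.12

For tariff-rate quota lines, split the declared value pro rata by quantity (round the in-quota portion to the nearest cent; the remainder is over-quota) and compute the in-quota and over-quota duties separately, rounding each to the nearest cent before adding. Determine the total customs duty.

Line 1 (U-239, Belena, 9,764 kg, $1,231,045.12):
Code U-239 is under a tariff-rate quota (threshold 3,354 kg). In-quota: 3,354 kg at 7%; over-quota: 6,410 kg at 20.5%.
Pro-rata value split: in-quota = $1,231,045.12 × 3,354/9,764 = $422,872.32; over-quota = $1,231,045.12 − $422,872.32 = $808,172.80.
In-quota duty = $422,872.32 × 7% = $29,601.06. Over-quota duty = $808,172.80 × 20.5% = $165,675.42.
Line duty = $29,601.06 + $165,675.42 = $195,276.48.

$195,276.48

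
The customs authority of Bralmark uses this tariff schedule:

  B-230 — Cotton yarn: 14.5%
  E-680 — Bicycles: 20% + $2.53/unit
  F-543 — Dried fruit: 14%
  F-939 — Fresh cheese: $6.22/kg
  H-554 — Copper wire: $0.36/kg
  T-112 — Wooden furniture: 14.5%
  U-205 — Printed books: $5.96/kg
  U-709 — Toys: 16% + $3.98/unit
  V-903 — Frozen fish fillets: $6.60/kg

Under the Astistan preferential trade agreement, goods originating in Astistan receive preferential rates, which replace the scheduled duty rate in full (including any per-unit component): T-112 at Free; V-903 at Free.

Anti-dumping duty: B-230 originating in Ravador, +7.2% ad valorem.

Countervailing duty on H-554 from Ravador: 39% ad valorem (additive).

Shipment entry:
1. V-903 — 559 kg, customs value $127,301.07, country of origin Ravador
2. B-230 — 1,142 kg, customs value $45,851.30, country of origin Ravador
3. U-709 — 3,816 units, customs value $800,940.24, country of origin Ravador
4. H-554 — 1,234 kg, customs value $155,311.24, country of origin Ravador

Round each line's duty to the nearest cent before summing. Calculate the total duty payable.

Line 1 (V-903, Ravador, 559 kg, $127,301.07):
Base rate for V-903 is $6.60/kg.
V-903 has an FTA preferential rate, but origin Ravador is not Astistan; base rate stands.
Duty = 559 × $6.60 = $3,689.40.
Line 2 (B-230, Ravador, 1,142 kg, $45,851.30):
Base rate for B-230 is 14.5%.
Additional duty on B-230 from Ravador: +7.2%. Applied ad valorem rate: 14.5% + 7.2% = 21.7%.
Duty = $45,851.30 × 21.7% = $9,949.73.
Line 3 (U-709, Ravador, 3,816 units, $800,940.24):
Base rate for U-709 is 16% + $3.98/unit.
Duty = $800,940.24 × 16% + 3,816 × $3.98 = $143,338.12.
Line 4 (H-554, Ravador, 1,234 kg, $155,311.24):
Base rate for H-554 is $0.36/kg.
Additional duty on H-554 from Ravador: +39% ad valorem. Applied ad valorem rate = 39%.
Duty = $155,311.24 × 39% + 1,234 × $0.36 = $61,015.62.
Total = $3,689.40 + $9,949.73 + $143,338.12 + $61,015.62 = $217,992.87.

$217,992.87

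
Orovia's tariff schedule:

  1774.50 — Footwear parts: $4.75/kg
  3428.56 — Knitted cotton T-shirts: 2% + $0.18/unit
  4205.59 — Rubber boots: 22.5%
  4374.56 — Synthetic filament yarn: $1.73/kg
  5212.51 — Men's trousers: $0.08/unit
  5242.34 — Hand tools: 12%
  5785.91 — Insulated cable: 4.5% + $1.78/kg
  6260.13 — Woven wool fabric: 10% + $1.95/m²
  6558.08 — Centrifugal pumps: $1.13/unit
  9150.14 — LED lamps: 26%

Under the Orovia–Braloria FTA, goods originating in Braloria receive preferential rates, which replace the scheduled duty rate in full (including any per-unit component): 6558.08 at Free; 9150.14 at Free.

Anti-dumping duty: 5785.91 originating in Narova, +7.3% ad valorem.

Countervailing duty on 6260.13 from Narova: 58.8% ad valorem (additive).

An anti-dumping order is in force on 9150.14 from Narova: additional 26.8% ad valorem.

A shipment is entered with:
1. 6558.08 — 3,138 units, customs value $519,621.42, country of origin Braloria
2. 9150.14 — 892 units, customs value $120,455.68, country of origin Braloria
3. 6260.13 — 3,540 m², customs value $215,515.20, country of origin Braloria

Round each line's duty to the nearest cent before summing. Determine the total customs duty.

$28,454.52

Line 1 (6558.08, Braloria, 3,138 units, $519,621.42):
Base rate for 6558.08 is $1.13/unit.
Origin Braloria qualifies under the Orovia–Braloria agreement and 6558.08 is covered: preferential rate Free applies instead.
Duty = $519,621.42 × 0% = $0.00.
Line 2 (9150.14, Braloria, 892 units, $120,455.68):
Base rate for 9150.14 is 26%.
Origin Braloria qualifies under the Orovia–Braloria agreement and 9150.14 is covered: preferential rate Free applies instead.
The additional-duty order on 9150.14 targets Narova, not Braloria; it does not apply.
Duty = $120,455.68 × 0% = $0.00.
Line 3 (6260.13, Braloria, 3,540 m², $215,515.20):
Base rate for 6260.13 is 10% + $1.95/m².
Origin Braloria is the FTA partner but 6260.13 is not on the preference list; base rate stands.
The additional-duty order on 6260.13 targets Narova, not Braloria; it does not apply.
Duty = $215,515.20 × 10% + 3,540 × $1.95 = $28,454.52.
Total = $0.00 + $0.00 + $28,454.52 = $28,454.52.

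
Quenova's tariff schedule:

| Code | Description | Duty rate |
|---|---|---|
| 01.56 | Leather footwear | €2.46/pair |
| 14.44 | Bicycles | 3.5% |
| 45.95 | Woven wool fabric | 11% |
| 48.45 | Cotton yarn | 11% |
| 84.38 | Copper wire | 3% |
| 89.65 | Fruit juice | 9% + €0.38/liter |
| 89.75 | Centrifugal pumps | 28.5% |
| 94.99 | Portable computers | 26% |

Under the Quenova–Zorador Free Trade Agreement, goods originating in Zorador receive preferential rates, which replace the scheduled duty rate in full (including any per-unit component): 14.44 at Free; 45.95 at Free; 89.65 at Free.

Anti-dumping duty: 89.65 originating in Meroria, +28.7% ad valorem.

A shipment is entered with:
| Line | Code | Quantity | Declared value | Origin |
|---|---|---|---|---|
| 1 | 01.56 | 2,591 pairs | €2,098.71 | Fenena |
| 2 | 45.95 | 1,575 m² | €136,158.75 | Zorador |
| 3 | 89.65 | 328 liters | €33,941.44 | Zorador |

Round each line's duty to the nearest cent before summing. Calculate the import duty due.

Line 1 (01.56, Fenena, 2,591 pairs, €2,098.71):
Base rate for 01.56 is €2.46/pair.
Duty = 2,591 × €2.46 = €6,373.86.
Line 2 (45.95, Zorador, 1,575 m², €136,158.75):
Base rate for 45.95 is 11%.
Origin Zorador qualifies under the Quenova–Zorador agreement and 45.95 is covered: preferential rate Free applies instead.
Duty = €136,158.75 × 0% = €0.00.
Line 3 (89.65, Zorador, 328 liters, €33,941.44):
Base rate for 89.65 is 9% + €0.38/liter.
Origin Zorador qualifies under the Quenova–Zorador agreement and 89.65 is covered: preferential rate Free applies instead.
The additional-duty order on 89.65 targets Meroria, not Zorador; it does not apply.
Duty = €33,941.44 × 0% = €0.00.
Total = €6,373.86 + €0.00 + €0.00 = €6,373.86.

€6,373.86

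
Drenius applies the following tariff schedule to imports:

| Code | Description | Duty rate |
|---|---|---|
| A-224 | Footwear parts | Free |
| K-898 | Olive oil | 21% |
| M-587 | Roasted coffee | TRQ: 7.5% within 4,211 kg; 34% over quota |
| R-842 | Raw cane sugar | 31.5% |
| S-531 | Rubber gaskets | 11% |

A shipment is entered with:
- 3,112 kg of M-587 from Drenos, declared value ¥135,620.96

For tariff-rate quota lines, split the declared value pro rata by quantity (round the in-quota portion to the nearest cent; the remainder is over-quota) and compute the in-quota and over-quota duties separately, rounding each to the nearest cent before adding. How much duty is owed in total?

¥10,171.57

Line 1 (M-587, Drenos, 3,112 kg, ¥135,620.96):
Code M-587 is under a tariff-rate quota (threshold 4,211 kg). Quantity 3,112 kg is within the quota, so the in-quota rate 7.5% applies to the full value.
Duty = ¥135,620.96 × 7.5% = ¥10,171.57.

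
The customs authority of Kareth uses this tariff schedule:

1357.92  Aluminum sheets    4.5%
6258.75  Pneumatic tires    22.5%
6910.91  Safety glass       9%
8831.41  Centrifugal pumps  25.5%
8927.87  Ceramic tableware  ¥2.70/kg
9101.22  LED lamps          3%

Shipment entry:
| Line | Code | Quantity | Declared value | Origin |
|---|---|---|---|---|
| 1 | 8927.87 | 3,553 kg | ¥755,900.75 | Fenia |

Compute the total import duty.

Line 1 (8927.87, Fenia, 3,553 kg, ¥755,900.75):
Base rate for 8927.87 is ¥2.70/kg.
Duty = 3,553 × ¥2.70 = ¥9,593.10.

¥9,593.10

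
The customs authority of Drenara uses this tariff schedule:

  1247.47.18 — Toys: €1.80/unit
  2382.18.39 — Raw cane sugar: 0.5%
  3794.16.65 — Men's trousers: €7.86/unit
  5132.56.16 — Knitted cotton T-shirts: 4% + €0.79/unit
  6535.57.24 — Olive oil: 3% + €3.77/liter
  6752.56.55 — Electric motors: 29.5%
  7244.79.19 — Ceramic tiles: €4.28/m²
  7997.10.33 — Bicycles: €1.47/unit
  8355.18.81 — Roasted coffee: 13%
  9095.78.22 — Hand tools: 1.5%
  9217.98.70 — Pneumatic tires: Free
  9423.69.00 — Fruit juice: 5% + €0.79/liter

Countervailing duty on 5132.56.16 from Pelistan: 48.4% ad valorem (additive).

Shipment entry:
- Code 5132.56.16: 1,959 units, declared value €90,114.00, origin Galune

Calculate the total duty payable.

€5,152.17

Line 1 (5132.56.16, Galune, 1,959 units, €90,114.00):
Base rate for 5132.56.16 is 4% + €0.79/unit.
The additional-duty order on 5132.56.16 targets Pelistan, not Galune; it does not apply.
Duty = €90,114.00 × 4% + 1,959 × €0.79 = €5,152.17.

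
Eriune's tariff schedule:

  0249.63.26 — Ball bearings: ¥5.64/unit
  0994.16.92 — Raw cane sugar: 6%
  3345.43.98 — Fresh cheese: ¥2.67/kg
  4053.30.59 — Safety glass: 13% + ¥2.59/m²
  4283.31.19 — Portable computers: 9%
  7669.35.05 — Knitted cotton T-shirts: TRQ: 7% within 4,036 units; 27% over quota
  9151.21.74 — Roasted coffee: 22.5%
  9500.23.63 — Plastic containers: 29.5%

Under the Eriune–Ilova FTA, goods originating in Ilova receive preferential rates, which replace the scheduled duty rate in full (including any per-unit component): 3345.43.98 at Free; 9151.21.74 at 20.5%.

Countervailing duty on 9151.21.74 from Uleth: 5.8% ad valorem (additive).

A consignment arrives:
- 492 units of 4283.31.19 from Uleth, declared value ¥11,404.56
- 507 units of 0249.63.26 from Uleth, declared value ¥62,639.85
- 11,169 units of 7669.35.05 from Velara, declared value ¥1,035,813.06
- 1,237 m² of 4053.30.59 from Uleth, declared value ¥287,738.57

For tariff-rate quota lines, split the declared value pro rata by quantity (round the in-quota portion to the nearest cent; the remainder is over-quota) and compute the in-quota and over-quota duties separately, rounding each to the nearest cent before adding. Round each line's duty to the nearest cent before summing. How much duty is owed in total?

Line 1 (4283.31.19, Uleth, 492 units, ¥11,404.56):
Base rate for 4283.31.19 is 9%.
Duty = ¥11,404.56 × 9% = ¥1,026.41.
Line 2 (0249.63.26, Uleth, 507 units, ¥62,639.85):
Base rate for 0249.63.26 is ¥5.64/unit.
Duty = 507 × ¥5.64 = ¥2,859.48.
Line 3 (7669.35.05, Velara, 11,169 units, ¥1,035,813.06):
Code 7669.35.05 is under a tariff-rate quota (threshold 4,036 units). In-quota: 4,036 units at 7%; over-quota: 7,133 units at 27%.
Pro-rata value split: in-quota = ¥1,035,813.06 × 4,036/11,169 = ¥374,298.64; over-quota = ¥1,035,813.06 − ¥374,298.64 = ¥661,514.42.
In-quota duty = ¥374,298.64 × 7% = ¥26,200.90. Over-quota duty = ¥661,514.42 × 27% = ¥178,608.89.
Line duty = ¥26,200.90 + ¥178,608.89 = ¥204,809.79.
Line 4 (4053.30.59, Uleth, 1,237 m², ¥287,738.57):
Base rate for 4053.30.59 is 13% + ¥2.59/m².
Duty = ¥287,738.57 × 13% + 1,237 × ¥2.59 = ¥40,609.84.
Total = ¥1,026.41 + ¥2,859.48 + ¥204,809.79 + ¥40,609.84 = ¥249,305.52.

¥249,305.52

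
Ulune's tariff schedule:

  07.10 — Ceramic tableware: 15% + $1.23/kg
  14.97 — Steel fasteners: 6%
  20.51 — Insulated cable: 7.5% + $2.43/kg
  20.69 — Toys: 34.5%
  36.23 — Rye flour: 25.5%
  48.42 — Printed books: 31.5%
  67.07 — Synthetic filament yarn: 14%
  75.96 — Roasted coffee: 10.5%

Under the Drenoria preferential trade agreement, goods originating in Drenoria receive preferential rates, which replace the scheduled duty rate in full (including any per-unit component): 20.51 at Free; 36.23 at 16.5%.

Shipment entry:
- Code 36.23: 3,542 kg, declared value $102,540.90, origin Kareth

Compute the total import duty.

$26,147.93

Line 1 (36.23, Kareth, 3,542 kg, $102,540.90):
Base rate for 36.23 is 25.5%.
36.23 has an FTA preferential rate, but origin Kareth is not Drenoria; base rate stands.
Duty = $102,540.90 × 25.5% = $26,147.93.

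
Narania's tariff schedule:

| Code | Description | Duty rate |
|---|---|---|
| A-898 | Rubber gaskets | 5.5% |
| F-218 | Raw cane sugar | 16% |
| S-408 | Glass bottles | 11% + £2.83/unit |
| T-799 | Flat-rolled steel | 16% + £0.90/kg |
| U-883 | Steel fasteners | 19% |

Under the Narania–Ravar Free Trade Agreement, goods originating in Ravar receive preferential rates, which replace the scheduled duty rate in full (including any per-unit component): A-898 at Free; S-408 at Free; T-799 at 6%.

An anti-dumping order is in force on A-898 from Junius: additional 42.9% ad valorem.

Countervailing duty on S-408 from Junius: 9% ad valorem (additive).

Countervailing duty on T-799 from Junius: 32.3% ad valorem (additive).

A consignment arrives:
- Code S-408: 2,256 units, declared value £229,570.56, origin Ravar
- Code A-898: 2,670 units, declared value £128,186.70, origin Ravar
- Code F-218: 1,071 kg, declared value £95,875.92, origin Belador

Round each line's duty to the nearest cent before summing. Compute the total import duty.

£15,340.15

Line 1 (S-408, Ravar, 2,256 units, £229,570.56):
Base rate for S-408 is 11% + £2.83/unit.
Origin Ravar qualifies under the Narania–Ravar agreement and S-408 is covered: preferential rate Free applies instead.
The additional-duty order on S-408 targets Junius, not Ravar; it does not apply.
Duty = £229,570.56 × 0% = £0.00.
Line 2 (A-898, Ravar, 2,670 units, £128,186.70):
Base rate for A-898 is 5.5%.
Origin Ravar qualifies under the Narania–Ravar agreement and A-898 is covered: preferential rate Free applies instead.
The additional-duty order on A-898 targets Junius, not Ravar; it does not apply.
Duty = £128,186.70 × 0% = £0.00.
Line 3 (F-218, Belador, 1,071 kg, £95,875.92):
Base rate for F-218 is 16%.
Duty = £95,875.92 × 16% = £15,340.15.
Total = £0.00 + £0.00 + £15,340.15 = £15,340.15.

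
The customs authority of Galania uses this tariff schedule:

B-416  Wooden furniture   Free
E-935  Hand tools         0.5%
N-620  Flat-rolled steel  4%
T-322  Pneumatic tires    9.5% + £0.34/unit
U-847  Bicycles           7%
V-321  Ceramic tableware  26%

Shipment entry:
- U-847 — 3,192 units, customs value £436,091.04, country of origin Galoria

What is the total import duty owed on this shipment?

Line 1 (U-847, Galoria, 3,192 units, £436,091.04):
Base rate for U-847 is 7%.
Duty = £436,091.04 × 7% = £30,526.37.

£30,526.37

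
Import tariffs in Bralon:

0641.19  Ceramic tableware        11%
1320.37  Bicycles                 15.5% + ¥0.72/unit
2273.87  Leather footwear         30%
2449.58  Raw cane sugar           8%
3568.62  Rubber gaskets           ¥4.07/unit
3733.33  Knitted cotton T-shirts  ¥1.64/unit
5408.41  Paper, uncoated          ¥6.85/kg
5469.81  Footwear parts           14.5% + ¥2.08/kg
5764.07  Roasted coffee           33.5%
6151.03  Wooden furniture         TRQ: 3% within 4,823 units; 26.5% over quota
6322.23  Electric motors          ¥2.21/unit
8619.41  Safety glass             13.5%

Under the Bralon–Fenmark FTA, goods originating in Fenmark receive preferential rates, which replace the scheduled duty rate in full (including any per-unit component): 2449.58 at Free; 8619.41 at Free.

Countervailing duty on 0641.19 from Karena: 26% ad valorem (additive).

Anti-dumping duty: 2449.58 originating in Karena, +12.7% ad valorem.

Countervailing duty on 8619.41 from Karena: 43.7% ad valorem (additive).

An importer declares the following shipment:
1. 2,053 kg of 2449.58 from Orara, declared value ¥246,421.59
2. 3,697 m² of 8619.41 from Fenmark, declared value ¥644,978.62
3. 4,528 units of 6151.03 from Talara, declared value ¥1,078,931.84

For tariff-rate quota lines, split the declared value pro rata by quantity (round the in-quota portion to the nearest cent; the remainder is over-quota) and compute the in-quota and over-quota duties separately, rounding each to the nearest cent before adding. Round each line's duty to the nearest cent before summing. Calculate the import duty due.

¥52,081.69

Line 1 (2449.58, Orara, 2,053 kg, ¥246,421.59):
Base rate for 2449.58 is 8%.
2449.58 has an FTA preferential rate, but origin Orara is not Fenmark; base rate stands.
The additional-duty order on 2449.58 targets Karena, not Orara; it does not apply.
Duty = ¥246,421.59 × 8% = ¥19,713.73.
Line 2 (8619.41, Fenmark, 3,697 m², ¥644,978.62):
Base rate for 8619.41 is 13.5%.
Origin Fenmark qualifies under the Bralon–Fenmark agreement and 8619.41 is covered: preferential rate Free applies instead.
The additional-duty order on 8619.41 targets Karena, not Fenmark; it does not apply.
Duty = ¥644,978.62 × 0% = ¥0.00.
Line 3 (6151.03, Talara, 4,528 units, ¥1,078,931.84):
Code 6151.03 is under a tariff-rate quota (threshold 4,823 units). Quantity 4,528 units is within the quota, so the in-quota rate 3% applies to the full value.
Duty = ¥1,078,931.84 × 3% = ¥32,367.96.
Total = ¥19,713.73 + ¥0.00 + ¥32,367.96 = ¥52,081.69.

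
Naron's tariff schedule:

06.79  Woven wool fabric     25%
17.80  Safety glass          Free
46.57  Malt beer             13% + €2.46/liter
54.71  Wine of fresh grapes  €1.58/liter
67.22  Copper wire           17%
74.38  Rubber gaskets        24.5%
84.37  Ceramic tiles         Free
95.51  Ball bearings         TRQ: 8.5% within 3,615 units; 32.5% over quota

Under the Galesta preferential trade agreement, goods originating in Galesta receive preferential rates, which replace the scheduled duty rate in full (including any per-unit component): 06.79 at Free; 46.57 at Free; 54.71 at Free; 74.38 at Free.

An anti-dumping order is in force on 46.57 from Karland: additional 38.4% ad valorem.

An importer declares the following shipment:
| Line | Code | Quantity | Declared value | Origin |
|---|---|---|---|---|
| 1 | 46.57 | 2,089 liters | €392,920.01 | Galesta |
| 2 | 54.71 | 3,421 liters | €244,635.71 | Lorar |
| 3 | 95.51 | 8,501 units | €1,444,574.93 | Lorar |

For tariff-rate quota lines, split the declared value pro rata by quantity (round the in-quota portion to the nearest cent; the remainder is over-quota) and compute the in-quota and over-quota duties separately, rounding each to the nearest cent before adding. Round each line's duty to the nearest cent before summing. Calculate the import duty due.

€327,460.76

Line 1 (46.57, Galesta, 2,089 liters, €392,920.01):
Base rate for 46.57 is 13% + €2.46/liter.
Origin Galesta qualifies under the Naron–Galesta agreement and 46.57 is covered: preferential rate Free applies instead.
The additional-duty order on 46.57 targets Karland, not Galesta; it does not apply.
Duty = €392,920.01 × 0% = €0.00.
Line 2 (54.71, Lorar, 3,421 liters, €244,635.71):
Base rate for 54.71 is €1.58/liter.
54.71 has an FTA preferential rate, but origin Lorar is not Galesta; base rate stands.
Duty = 3,421 × €1.58 = €5,405.18.
Line 3 (95.51, Lorar, 8,501 units, €1,444,574.93):
Code 95.51 is under a tariff-rate quota (threshold 3,615 units). In-quota: 3,615 units at 8.5%; over-quota: 4,886 units at 32.5%.
Pro-rata value split: in-quota = €1,444,574.93 × 3,615/8,501 = €614,296.95; over-quota = €1,444,574.93 − €614,296.95 = €830,277.98.
In-quota duty = €614,296.95 × 8.5% = €52,215.24. Over-quota duty = €830,277.98 × 32.5% = €269,840.34.
Line duty = €52,215.24 + €269,840.34 = €322,055.58.
Total = €0.00 + €5,405.18 + €322,055.58 = €327,460.76.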